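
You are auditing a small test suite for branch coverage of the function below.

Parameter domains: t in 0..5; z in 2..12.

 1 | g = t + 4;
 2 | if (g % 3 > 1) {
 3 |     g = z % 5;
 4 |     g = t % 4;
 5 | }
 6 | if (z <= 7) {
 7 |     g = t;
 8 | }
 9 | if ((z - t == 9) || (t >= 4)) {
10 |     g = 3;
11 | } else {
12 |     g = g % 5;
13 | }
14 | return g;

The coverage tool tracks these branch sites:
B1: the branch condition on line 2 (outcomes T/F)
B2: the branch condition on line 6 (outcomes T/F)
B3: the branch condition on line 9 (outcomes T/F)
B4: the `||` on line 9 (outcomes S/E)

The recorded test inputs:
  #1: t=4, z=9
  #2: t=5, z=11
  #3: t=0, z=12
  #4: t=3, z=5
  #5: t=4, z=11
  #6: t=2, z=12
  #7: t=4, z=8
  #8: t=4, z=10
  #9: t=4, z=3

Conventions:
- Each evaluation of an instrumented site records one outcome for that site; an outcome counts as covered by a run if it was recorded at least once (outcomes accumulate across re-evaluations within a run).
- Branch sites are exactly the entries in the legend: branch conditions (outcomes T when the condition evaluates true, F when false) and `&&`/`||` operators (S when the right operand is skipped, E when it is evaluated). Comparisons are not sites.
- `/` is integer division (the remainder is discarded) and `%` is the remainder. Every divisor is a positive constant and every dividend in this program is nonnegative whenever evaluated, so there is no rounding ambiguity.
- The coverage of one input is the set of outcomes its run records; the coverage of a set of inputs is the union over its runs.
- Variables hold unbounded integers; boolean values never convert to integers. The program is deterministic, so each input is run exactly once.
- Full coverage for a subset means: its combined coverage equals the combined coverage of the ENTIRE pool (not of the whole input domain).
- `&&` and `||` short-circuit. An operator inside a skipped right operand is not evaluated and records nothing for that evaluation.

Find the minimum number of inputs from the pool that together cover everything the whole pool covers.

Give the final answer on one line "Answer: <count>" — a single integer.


run #1 (t=4, z=9) runs B1->T, B2->F, B4->E, B3->T; records B1=T, B2=F, B3=T, B4=E
run #2 (t=5, z=11) runs B1->F, B2->F, B4->E, B3->T; records B1=F, B2=F, B3=T, B4=E
run #3 (t=0, z=12) runs B1->F, B2->F, B4->E, B3->F; records B1=F, B2=F, B3=F, B4=E
run #4 (t=3, z=5) runs B1->F, B2->T, B4->E, B3->F; records B1=F, B2=T, B3=F, B4=E
run #5 (t=4, z=11) runs B1->T, B2->F, B4->E, B3->T; records B1=T, B2=F, B3=T, B4=E
run #6 (t=2, z=12) runs B1->F, B2->F, B4->E, B3->F; records B1=F, B2=F, B3=F, B4=E
run #7 (t=4, z=8) runs B1->T, B2->F, B4->E, B3->T; records B1=T, B2=F, B3=T, B4=E
run #8 (t=4, z=10) runs B1->T, B2->F, B4->E, B3->T; records B1=T, B2=F, B3=T, B4=E
run #9 (t=4, z=3) runs B1->T, B2->T, B4->E, B3->T; records B1=T, B2=T, B3=T, B4=E
union over all inputs: B1=T, B1=F, B2=T, B2=F, B3=T, B3=F, B4=E (7 outcomes)
checked all size-1 subsets: none covers 7 outcomes (max 4/7)
size 2: inputs {1, 4} cover all 7 outcomes, and no lexicographically smaller subset of this size does
Answer: 2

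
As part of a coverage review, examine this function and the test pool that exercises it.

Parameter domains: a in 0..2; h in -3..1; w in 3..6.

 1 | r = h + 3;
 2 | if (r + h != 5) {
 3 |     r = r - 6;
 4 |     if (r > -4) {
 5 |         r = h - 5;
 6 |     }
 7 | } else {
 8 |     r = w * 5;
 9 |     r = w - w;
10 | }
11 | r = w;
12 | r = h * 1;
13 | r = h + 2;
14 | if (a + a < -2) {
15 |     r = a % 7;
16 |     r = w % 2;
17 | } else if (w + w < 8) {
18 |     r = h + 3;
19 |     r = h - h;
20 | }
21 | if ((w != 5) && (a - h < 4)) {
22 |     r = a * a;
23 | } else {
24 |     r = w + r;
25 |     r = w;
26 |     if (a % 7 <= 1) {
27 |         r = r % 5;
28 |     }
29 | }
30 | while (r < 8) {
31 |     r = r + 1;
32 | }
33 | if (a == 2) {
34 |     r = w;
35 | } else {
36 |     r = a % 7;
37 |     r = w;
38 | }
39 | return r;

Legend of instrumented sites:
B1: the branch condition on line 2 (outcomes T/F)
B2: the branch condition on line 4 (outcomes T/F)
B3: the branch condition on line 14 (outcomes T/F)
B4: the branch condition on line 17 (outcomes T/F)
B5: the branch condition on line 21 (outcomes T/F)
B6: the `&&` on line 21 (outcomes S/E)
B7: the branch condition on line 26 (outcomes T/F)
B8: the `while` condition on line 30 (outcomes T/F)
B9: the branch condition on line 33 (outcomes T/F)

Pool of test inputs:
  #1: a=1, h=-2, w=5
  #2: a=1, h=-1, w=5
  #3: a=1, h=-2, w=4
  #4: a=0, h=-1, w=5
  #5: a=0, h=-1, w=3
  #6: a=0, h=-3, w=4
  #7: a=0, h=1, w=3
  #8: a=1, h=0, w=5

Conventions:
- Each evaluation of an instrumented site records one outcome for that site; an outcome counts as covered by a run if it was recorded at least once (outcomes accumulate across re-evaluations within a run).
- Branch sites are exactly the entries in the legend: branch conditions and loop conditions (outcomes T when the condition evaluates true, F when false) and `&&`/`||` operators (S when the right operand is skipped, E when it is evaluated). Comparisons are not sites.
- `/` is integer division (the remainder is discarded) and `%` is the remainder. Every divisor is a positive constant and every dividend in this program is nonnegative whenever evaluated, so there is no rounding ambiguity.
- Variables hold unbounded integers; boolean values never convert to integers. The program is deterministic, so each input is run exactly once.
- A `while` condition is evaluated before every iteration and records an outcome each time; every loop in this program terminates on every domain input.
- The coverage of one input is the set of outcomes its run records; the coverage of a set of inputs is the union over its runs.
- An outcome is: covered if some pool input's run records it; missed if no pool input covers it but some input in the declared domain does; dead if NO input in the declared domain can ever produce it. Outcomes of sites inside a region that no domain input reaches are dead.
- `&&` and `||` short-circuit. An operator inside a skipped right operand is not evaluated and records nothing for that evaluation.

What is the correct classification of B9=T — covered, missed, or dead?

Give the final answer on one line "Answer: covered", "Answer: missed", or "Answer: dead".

no pool input records B9=T
but domain input (a=2, h=-3, w=3) does record it -> reachable, so missed

Answer: missed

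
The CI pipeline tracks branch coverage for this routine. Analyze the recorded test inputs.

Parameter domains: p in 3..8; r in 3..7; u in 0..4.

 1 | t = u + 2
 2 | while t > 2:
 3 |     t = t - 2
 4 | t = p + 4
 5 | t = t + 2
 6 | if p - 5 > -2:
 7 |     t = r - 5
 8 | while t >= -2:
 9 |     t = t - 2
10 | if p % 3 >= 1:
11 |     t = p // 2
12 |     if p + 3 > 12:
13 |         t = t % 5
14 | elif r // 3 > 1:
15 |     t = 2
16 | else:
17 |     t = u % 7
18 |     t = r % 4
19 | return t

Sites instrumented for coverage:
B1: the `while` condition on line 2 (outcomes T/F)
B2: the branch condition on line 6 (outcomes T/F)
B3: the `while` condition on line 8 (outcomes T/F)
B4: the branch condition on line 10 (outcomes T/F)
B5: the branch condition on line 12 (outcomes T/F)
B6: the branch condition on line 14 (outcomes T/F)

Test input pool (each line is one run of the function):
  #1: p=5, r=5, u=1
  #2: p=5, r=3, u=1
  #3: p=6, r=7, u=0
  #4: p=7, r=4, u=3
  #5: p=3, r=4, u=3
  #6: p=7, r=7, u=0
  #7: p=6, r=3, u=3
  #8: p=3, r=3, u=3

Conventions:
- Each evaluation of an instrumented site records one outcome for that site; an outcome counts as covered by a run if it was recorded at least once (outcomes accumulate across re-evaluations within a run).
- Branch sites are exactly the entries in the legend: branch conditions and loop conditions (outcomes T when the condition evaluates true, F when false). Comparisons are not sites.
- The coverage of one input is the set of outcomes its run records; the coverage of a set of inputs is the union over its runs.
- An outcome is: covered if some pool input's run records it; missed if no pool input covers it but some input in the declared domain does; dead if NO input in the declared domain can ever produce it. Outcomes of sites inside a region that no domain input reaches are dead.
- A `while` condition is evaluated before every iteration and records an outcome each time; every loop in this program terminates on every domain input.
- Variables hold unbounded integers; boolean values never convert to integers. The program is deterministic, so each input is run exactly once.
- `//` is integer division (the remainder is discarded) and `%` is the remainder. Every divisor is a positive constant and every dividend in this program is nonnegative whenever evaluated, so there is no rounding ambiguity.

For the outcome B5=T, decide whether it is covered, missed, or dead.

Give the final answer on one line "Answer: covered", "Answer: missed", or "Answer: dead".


no pool input records B5=T
checking all 150 inputs in the declared domain: B5=T is never recorded -> dead
Answer: dead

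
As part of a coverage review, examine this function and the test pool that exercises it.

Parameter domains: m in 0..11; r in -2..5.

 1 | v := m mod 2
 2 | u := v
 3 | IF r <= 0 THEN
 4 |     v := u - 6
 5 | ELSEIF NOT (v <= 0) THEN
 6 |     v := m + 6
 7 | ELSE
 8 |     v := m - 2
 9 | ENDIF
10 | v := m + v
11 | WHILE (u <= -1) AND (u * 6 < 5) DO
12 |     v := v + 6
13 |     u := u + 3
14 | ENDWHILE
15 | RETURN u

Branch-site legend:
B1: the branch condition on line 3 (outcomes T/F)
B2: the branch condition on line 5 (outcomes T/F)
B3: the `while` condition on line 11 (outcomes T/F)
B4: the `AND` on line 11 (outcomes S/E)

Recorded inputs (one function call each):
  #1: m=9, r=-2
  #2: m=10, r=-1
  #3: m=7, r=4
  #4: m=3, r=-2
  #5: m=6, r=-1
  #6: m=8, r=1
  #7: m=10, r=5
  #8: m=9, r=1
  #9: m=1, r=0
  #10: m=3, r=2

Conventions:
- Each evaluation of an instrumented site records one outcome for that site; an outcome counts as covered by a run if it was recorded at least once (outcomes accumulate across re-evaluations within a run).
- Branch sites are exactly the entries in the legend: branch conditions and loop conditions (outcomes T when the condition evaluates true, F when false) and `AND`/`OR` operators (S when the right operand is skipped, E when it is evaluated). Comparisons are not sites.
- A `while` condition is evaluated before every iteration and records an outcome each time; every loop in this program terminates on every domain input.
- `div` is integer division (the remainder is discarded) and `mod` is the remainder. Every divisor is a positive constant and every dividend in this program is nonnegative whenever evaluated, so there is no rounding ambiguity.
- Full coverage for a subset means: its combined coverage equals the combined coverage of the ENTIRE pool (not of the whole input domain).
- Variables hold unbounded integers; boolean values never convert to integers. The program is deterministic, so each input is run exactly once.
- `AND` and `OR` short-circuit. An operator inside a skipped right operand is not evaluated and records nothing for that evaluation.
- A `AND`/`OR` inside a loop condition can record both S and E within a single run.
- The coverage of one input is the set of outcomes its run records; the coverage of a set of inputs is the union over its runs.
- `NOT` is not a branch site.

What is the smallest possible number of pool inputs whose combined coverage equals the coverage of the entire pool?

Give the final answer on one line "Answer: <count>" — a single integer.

test 1 (m=9, r=-2) fires B1->T, B4->S, B3->F; hits B1=T, B3=F, B4=S
test 2 (m=10, r=-1) fires B1->T, B4->S, B3->F; hits B1=T, B3=F, B4=S
test 3 (m=7, r=4) fires B1->F, B2->T, B4->S, B3->F; hits B1=F, B2=T, B3=F, B4=S
test 4 (m=3, r=-2) fires B1->T, B4->S, B3->F; hits B1=T, B3=F, B4=S
test 5 (m=6, r=-1) fires B1->T, B4->S, B3->F; hits B1=T, B3=F, B4=S
test 6 (m=8, r=1) fires B1->F, B2->F, B4->S, B3->F; hits B1=F, B2=F, B3=F, B4=S
test 7 (m=10, r=5) fires B1->F, B2->F, B4->S, B3->F; hits B1=F, B2=F, B3=F, B4=S
test 8 (m=9, r=1) fires B1->F, B2->T, B4->S, B3->F; hits B1=F, B2=T, B3=F, B4=S
test 9 (m=1, r=0) fires B1->T, B4->S, B3->F; hits B1=T, B3=F, B4=S
test 10 (m=3, r=2) fires B1->F, B2->T, B4->S, B3->F; hits B1=F, B2=T, B3=F, B4=S
union over all inputs: B1=T, B1=F, B2=T, B2=F, B3=F, B4=S (6 outcomes)
every size-1 subset falls short of the 6 outcomes (best: 4/6)
every size-2 subset falls short of the 6 outcomes (best: 5/6)
at size 3, {1, 3, 6} reaches all 6 outcomes; every lexicographically earlier size-3 subset fails

Answer: 3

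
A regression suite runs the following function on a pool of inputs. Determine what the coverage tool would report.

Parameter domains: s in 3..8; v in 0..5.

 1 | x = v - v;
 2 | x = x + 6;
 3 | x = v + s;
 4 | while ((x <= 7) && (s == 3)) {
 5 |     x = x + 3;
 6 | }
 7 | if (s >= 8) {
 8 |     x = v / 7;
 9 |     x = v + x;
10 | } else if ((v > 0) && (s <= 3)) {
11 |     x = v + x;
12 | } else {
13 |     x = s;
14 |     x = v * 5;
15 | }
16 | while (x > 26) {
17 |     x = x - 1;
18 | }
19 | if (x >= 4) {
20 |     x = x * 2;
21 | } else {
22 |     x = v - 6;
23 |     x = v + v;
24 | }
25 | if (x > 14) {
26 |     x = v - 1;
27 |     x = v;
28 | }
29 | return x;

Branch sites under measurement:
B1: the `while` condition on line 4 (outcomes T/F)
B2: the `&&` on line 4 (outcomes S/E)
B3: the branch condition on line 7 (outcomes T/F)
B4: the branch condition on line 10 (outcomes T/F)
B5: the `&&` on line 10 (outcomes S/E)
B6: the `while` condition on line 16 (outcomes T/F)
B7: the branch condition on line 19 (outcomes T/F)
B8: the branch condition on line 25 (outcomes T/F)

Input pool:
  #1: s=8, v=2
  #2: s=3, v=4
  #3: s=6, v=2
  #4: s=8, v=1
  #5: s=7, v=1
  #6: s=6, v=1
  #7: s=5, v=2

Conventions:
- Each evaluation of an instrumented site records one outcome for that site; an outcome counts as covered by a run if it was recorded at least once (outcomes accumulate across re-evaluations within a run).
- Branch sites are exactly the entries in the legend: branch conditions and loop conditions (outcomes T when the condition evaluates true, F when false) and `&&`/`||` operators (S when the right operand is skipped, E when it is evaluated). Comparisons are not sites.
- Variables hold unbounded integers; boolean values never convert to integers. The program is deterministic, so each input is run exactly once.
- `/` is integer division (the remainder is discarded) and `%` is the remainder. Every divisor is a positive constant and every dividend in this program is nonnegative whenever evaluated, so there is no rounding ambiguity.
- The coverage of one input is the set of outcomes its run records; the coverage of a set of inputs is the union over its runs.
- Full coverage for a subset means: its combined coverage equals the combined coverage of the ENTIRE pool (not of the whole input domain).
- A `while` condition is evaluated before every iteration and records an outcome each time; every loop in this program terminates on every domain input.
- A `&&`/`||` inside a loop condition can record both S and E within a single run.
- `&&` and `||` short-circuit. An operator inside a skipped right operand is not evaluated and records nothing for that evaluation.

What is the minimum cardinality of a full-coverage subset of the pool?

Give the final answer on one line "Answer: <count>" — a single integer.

#1 (s=8, v=2) -> B2->S, B1->F, B3->T, B6->F, B7->F, B8->F; covered: B1=F, B2=S, B3=T, B6=F, B7=F, B8=F
#2 (s=3, v=4) -> B2->E, B1->T, B2->S, B1->F, B3->F, B5->E, B4->T, B6->F, B7->T, B8->T; covered: B1=T, B1=F, B2=S, B2=E, B3=F, B4=T, B5=E, B6=F, B7=T, B8=T
#3 (s=6, v=2) -> B2->S, B1->F, B3->F, B5->E, B4->F, B6->F, B7->T, B8->T; covered: B1=F, B2=S, B3=F, B4=F, B5=E, B6=F, B7=T, B8=T
#4 (s=8, v=1) -> B2->S, B1->F, B3->T, B6->F, B7->F, B8->F; covered: B1=F, B2=S, B3=T, B6=F, B7=F, B8=F
#5 (s=7, v=1) -> B2->S, B1->F, B3->F, B5->E, B4->F, B6->F, B7->T, B8->F; covered: B1=F, B2=S, B3=F, B4=F, B5=E, B6=F, B7=T, B8=F
#6 (s=6, v=1) -> B2->E, B1->F, B3->F, B5->E, B4->F, B6->F, B7->T, B8->F; covered: B1=F, B2=E, B3=F, B4=F, B5=E, B6=F, B7=T, B8=F
#7 (s=5, v=2) -> B2->E, B1->F, B3->F, B5->E, B4->F, B6->F, B7->T, B8->T; covered: B1=F, B2=E, B3=F, B4=F, B5=E, B6=F, B7=T, B8=T
the full pool covers 14 outcomes: B1=T, B1=F, B2=S, B2=E, B3=T, B3=F, B4=T, B4=F, B5=E, B6=F, B7=T, B7=F, B8=T, B8=F
checked all size-1 subsets: none covers 14 outcomes (max 10/14)
checked all size-2 subsets: none covers 14 outcomes (max 13/14)
at size 3, {1, 2, 3} reaches all 14 outcomes; every lexicographically earlier size-3 subset fails

Answer: 3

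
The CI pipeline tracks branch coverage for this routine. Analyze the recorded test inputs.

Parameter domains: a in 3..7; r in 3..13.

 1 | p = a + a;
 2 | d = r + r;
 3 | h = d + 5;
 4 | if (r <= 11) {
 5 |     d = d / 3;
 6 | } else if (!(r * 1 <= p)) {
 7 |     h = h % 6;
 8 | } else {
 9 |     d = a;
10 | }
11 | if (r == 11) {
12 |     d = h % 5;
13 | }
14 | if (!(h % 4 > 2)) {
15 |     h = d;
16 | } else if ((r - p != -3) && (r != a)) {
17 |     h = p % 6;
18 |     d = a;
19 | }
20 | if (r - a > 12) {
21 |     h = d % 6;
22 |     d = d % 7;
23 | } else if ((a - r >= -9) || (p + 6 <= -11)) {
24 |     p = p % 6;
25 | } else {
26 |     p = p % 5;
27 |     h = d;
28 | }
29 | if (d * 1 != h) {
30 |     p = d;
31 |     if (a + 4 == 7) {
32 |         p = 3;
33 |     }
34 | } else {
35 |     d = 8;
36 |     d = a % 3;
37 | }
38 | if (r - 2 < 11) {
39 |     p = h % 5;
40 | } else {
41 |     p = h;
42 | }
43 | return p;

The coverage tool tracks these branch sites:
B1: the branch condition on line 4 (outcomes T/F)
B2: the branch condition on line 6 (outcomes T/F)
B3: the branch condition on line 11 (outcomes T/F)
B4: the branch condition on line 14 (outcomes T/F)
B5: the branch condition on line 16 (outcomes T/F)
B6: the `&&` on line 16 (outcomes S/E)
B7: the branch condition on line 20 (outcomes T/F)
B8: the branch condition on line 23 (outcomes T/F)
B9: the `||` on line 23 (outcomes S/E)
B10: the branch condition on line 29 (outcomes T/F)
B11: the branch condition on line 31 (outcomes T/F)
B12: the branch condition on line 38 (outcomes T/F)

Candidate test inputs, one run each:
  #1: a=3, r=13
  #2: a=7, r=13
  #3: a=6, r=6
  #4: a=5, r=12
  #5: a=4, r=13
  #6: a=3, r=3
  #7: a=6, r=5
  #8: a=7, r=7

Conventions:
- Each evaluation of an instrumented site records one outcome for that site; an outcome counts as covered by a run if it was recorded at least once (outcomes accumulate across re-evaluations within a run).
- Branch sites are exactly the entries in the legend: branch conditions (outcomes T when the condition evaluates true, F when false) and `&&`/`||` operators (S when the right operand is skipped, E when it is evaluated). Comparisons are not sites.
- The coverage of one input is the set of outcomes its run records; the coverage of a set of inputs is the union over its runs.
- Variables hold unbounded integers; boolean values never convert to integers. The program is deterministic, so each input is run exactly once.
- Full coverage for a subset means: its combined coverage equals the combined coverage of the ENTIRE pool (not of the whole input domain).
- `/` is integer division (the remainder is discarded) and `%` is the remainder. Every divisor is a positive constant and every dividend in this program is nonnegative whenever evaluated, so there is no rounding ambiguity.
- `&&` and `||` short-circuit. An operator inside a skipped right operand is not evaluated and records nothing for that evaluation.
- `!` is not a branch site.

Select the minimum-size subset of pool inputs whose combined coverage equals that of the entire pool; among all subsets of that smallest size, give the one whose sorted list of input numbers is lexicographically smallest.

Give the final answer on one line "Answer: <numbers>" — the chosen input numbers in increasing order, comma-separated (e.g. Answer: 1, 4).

input #1 (a=3, r=13): covers B1=F, B2=T, B3=F, B4=T, B7=F, B8=F, B9=E, B10=F, B12=F
input #2 (a=7, r=13): covers B1=F, B2=F, B3=F, B4=F, B5=T, B6=E, B7=F, B8=T, B9=S, B10=T, B11=F, B12=F
input #3 (a=6, r=6): covers B1=T, B3=F, B4=T, B7=F, B8=T, B9=S, B10=F, B12=T
input #4 (a=5, r=12): covers B1=F, B2=T, B3=F, B4=T, B7=F, B8=T, B9=S, B10=F, B12=T
input #5 (a=4, r=13): covers B1=F, B2=T, B3=F, B4=T, B7=F, B8=T, B9=S, B10=F, B12=F
input #6 (a=3, r=3): covers B1=T, B3=F, B4=F, B5=F, B6=S, B7=F, B8=T, B9=S, B10=T, B11=T, B12=T
input #7 (a=6, r=5): covers B1=T, B3=F, B4=F, B5=T, B6=E, B7=F, B8=T, B9=S, B10=T, B11=F, B12=T
input #8 (a=7, r=7): covers B1=T, B3=F, B4=F, B5=F, B6=E, B7=F, B8=T, B9=S, B10=T, B11=F, B12=T
the full pool covers 22 outcomes: B1=T, B1=F, B2=T, B2=F, B3=F, B4=T, B4=F, B5=T, B5=F, B6=S, B6=E, B7=F, B8=T, B8=F, B9=S, B9=E, B10=T, B10=F, B11=T, B11=F, B12=T, B12=F
every size-1 subset falls short of the 22 outcomes (best: 12/22)
every size-2 subset falls short of the 22 outcomes (best: 18/22)
at size 3, {1, 2, 6} reaches all 22 outcomes; every lexicographically earlier size-3 subset fails

Answer: 1, 2, 6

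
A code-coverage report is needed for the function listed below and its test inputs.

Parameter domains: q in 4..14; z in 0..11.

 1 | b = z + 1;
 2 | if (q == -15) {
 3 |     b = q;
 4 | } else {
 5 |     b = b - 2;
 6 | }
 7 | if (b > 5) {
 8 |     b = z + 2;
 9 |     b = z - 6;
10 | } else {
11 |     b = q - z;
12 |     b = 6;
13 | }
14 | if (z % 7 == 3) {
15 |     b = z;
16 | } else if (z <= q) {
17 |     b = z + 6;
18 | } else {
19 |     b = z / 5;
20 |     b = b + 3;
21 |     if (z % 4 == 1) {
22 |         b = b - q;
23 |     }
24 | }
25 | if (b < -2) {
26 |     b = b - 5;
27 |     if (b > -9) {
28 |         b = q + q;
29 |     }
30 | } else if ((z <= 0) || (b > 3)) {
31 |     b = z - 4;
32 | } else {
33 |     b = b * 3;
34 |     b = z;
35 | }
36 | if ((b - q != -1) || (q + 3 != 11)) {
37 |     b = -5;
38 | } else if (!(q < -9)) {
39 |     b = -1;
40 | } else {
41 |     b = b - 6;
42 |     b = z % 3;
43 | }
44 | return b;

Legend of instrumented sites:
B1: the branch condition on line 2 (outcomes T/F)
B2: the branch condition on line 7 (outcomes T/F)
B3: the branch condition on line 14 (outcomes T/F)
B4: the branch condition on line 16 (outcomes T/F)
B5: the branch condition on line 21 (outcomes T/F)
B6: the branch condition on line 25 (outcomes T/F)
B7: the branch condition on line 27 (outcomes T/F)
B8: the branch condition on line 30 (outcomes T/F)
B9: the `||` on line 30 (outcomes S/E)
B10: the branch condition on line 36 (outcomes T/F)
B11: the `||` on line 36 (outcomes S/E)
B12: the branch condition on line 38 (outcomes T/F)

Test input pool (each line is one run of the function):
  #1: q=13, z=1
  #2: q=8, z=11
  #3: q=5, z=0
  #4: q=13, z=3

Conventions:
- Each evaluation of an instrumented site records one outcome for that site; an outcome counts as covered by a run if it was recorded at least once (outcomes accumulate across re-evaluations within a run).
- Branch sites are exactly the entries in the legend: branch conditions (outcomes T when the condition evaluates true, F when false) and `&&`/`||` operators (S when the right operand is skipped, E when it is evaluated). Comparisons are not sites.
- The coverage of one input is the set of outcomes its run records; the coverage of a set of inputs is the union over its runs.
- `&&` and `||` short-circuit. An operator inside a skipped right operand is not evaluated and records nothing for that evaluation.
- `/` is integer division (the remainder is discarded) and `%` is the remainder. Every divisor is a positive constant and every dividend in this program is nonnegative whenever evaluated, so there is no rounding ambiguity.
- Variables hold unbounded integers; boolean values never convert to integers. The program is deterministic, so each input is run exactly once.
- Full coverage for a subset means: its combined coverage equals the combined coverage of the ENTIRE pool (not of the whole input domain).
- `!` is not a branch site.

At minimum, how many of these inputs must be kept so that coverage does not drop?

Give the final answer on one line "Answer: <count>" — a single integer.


#1 (q=13, z=1) -> B1->F, B2->F, B3->F, B4->T, B6->F, B9->E, B8->T, B11->S, B10->T; covered: B1=F, B2=F, B3=F, B4=T, B6=F, B8=T, B9=E, B10=T, B11=S
#2 (q=8, z=11) -> B1->F, B2->T, B3->F, B4->F, B5->F, B6->F, B9->E, B8->T, B11->E, B10->F, B12->T; covered: B1=F, B2=T, B3=F, B4=F, B5=F, B6=F, B8=T, B9=E, B10=F, B11=E, B12=T
#3 (q=5, z=0) -> B1->F, B2->F, B3->F, B4->T, B6->F, B9->S, B8->T, B11->S, B10->T; covered: B1=F, B2=F, B3=F, B4=T, B6=F, B8=T, B9=S, B10=T, B11=S
#4 (q=13, z=3) -> B1->F, B2->F, B3->T, B6->F, B9->E, B8->F, B11->S, B10->T; covered: B1=F, B2=F, B3=T, B6=F, B8=F, B9=E, B10=T, B11=S
pool-wide coverage (18 outcomes): B1=F, B2=T, B2=F, B3=T, B3=F, B4=T, B4=F, B5=F, B6=F, B8=T, B8=F, B9=S, B9=E, B10=T, B10=F, B11=S, B11=E, B12=T
every size-1 subset falls short of the 18 outcomes (best: 11/18)
every size-2 subset falls short of the 18 outcomes (best: 16/18)
inputs {2, 3, 4} (size 3) cover everything; no size-3 subset with a lexicographically smaller index list covers all 18
Answer: 3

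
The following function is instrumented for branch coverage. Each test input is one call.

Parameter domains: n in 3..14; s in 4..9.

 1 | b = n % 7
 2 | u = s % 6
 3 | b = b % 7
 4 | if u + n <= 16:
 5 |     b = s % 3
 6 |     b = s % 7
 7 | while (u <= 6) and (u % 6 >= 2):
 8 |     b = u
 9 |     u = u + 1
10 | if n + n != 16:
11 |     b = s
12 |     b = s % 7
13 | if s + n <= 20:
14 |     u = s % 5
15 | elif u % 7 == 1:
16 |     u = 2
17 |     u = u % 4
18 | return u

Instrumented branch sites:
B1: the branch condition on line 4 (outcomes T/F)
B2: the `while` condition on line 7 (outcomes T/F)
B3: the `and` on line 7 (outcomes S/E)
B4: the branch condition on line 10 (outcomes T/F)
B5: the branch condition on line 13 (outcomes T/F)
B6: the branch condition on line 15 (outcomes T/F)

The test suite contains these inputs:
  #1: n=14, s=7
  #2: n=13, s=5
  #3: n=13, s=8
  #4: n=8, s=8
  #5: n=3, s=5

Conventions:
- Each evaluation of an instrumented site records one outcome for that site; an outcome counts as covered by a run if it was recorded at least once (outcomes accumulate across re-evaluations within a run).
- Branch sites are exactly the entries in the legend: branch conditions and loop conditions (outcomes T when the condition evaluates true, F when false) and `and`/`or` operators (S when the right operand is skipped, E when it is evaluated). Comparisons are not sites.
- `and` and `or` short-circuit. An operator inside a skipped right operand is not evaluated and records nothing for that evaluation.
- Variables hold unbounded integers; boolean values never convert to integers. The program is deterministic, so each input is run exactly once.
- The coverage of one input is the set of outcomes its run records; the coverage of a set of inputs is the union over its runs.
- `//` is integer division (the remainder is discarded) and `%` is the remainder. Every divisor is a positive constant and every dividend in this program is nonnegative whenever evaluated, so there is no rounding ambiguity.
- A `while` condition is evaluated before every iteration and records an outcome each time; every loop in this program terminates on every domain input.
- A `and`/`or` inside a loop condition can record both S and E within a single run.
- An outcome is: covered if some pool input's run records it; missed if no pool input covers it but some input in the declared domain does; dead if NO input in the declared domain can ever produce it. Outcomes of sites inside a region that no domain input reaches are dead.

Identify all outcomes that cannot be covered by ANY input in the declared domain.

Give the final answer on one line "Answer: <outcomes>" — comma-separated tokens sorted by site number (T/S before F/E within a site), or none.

exhaustive pass over the 72-input domain:
  B3=S: no domain input ever produces it -> dead
  reachable outcomes have witnesses, e.g. B1=T (e.g. n=3, s=4), B1=F (e.g. n=12, s=5), B2=T (e.g. n=3, s=4), B2=F (e.g. n=3, s=4)

Answer: B3=S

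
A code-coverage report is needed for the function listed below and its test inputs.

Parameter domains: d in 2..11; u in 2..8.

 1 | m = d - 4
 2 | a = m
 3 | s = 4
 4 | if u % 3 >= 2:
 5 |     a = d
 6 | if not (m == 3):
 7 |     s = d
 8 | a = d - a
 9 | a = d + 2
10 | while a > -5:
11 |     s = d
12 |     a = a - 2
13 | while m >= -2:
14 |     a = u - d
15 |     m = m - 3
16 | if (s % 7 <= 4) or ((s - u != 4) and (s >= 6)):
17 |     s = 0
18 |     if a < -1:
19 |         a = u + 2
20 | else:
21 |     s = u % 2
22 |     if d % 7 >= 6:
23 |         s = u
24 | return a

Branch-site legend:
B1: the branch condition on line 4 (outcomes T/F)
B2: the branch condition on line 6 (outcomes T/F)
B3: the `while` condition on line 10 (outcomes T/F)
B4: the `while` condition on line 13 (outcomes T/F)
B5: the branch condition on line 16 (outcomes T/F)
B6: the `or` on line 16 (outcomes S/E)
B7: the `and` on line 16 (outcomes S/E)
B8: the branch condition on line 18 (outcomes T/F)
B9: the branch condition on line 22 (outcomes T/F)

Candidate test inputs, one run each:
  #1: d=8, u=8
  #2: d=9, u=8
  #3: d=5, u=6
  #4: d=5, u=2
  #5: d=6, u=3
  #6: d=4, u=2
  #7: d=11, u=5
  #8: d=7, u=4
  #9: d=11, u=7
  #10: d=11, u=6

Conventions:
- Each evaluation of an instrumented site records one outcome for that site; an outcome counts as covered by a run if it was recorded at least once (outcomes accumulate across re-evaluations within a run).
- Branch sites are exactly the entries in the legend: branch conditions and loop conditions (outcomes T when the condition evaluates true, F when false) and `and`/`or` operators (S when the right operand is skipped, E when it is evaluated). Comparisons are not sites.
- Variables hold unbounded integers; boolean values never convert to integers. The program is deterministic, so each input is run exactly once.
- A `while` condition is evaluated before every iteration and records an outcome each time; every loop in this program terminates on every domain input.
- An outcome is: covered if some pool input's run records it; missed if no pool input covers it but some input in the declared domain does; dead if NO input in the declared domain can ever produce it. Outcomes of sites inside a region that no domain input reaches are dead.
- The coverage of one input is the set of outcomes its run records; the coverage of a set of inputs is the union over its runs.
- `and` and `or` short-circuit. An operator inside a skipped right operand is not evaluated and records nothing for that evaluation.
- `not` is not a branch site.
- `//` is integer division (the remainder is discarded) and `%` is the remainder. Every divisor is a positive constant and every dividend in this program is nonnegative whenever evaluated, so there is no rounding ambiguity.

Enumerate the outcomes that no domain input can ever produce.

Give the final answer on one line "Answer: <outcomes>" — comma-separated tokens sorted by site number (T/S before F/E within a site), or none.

running all 70 domain inputs and tallying outcomes:
  reachable outcomes have witnesses, e.g. B1=T (e.g. d=2, u=2), B1=F (e.g. d=2, u=3), B2=T (e.g. d=2, u=2), B2=F (e.g. d=7, u=2)

Answer: none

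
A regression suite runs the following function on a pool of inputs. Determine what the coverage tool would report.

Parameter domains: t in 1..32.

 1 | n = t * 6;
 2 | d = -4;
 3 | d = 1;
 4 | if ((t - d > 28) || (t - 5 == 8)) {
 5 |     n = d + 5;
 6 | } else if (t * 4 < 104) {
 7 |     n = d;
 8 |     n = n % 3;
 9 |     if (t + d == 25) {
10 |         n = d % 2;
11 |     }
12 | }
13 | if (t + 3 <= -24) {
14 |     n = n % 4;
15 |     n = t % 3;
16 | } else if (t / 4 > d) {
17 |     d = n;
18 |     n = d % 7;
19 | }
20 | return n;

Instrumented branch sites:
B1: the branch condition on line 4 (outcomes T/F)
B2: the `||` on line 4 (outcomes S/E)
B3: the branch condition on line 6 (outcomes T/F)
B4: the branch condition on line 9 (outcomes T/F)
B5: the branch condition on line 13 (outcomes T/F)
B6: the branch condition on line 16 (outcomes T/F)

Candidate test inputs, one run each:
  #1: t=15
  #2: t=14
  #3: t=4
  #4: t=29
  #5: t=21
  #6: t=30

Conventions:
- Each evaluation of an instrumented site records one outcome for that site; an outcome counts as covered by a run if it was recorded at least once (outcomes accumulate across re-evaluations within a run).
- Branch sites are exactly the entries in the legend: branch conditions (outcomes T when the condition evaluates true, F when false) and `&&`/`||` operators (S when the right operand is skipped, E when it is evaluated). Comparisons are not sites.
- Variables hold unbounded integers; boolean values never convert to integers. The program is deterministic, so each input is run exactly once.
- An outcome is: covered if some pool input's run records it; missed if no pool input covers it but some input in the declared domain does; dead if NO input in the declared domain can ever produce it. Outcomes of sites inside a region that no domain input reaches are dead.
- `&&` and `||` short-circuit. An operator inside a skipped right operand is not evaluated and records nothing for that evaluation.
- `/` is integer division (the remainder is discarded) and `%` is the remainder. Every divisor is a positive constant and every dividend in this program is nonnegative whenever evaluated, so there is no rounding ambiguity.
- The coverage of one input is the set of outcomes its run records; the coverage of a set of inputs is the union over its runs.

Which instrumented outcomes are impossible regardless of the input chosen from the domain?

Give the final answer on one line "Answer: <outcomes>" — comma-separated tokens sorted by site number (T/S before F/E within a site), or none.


checking every outcome against all 32 domain inputs:
  B5=T: unreachable across the whole domain -> dead
  reachable outcomes have witnesses, e.g. B1=T (e.g. t=13), B1=F (e.g. t=1), B2=S (e.g. t=30), B2=E (e.g. t=1)
Answer: B5=T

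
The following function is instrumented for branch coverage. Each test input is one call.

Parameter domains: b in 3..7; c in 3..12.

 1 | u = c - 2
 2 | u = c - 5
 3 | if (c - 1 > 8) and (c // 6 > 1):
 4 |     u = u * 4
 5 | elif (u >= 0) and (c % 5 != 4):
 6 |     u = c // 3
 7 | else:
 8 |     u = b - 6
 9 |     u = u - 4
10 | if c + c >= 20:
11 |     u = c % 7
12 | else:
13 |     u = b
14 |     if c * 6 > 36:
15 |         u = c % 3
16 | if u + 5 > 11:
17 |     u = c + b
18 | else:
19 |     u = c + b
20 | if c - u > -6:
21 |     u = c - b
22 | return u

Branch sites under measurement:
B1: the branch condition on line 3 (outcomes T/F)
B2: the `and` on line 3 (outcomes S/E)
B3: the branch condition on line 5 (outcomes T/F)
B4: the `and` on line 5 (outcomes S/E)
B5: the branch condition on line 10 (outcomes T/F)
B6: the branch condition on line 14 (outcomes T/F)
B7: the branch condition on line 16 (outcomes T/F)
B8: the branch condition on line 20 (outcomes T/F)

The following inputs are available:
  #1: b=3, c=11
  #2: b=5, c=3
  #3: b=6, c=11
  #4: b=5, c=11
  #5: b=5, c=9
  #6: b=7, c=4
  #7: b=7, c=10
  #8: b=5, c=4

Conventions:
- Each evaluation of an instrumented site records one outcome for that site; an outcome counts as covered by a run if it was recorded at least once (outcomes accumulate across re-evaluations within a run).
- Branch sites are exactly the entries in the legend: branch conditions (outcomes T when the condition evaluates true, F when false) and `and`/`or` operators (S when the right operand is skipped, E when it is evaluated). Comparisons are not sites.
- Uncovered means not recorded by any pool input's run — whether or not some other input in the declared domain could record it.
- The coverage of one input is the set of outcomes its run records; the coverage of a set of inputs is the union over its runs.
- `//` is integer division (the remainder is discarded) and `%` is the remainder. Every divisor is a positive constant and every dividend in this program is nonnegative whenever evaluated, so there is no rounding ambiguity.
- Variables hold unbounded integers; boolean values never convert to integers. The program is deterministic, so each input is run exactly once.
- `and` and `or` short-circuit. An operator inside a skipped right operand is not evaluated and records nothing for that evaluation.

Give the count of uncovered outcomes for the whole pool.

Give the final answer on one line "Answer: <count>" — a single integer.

input #1, b=3, c=11: events B2->E, B1->F, B4->E, B3->T, B5->T, B7->F, B8->T; outcomes B1=F, B2=E, B3=T, B4=E, B5=T, B7=F, B8=T
input #2, b=5, c=3: events B2->S, B1->F, B4->S, B3->F, B5->F, B6->F, B7->F, B8->T; outcomes B1=F, B2=S, B3=F, B4=S, B5=F, B6=F, B7=F, B8=T
input #3, b=6, c=11: events B2->E, B1->F, B4->E, B3->T, B5->T, B7->F, B8->F; outcomes B1=F, B2=E, B3=T, B4=E, B5=T, B7=F, B8=F
input #4, b=5, c=11: events B2->E, B1->F, B4->E, B3->T, B5->T, B7->F, B8->T; outcomes B1=F, B2=E, B3=T, B4=E, B5=T, B7=F, B8=T
input #5, b=5, c=9: events B2->S, B1->F, B4->E, B3->F, B5->F, B6->T, B7->F, B8->T; outcomes B1=F, B2=S, B3=F, B4=E, B5=F, B6=T, B7=F, B8=T
input #6, b=7, c=4: events B2->S, B1->F, B4->S, B3->F, B5->F, B6->F, B7->T, B8->F; outcomes B1=F, B2=S, B3=F, B4=S, B5=F, B6=F, B7=T, B8=F
input #7, b=7, c=10: events B2->E, B1->F, B4->E, B3->T, B5->T, B7->F, B8->F; outcomes B1=F, B2=E, B3=T, B4=E, B5=T, B7=F, B8=F
input #8, b=5, c=4: events B2->S, B1->F, B4->S, B3->F, B5->F, B6->F, B7->F, B8->T; outcomes B1=F, B2=S, B3=F, B4=S, B5=F, B6=F, B7=F, B8=T
union over the pool: B1=F, B2=S, B2=E, B3=T, B3=F, B4=S, B4=E, B5=T, B5=F, B6=T, B6=F, B7=T, B7=F, B8=T, B8=F
uncovered (1 of 16): B1=T

Answer: 1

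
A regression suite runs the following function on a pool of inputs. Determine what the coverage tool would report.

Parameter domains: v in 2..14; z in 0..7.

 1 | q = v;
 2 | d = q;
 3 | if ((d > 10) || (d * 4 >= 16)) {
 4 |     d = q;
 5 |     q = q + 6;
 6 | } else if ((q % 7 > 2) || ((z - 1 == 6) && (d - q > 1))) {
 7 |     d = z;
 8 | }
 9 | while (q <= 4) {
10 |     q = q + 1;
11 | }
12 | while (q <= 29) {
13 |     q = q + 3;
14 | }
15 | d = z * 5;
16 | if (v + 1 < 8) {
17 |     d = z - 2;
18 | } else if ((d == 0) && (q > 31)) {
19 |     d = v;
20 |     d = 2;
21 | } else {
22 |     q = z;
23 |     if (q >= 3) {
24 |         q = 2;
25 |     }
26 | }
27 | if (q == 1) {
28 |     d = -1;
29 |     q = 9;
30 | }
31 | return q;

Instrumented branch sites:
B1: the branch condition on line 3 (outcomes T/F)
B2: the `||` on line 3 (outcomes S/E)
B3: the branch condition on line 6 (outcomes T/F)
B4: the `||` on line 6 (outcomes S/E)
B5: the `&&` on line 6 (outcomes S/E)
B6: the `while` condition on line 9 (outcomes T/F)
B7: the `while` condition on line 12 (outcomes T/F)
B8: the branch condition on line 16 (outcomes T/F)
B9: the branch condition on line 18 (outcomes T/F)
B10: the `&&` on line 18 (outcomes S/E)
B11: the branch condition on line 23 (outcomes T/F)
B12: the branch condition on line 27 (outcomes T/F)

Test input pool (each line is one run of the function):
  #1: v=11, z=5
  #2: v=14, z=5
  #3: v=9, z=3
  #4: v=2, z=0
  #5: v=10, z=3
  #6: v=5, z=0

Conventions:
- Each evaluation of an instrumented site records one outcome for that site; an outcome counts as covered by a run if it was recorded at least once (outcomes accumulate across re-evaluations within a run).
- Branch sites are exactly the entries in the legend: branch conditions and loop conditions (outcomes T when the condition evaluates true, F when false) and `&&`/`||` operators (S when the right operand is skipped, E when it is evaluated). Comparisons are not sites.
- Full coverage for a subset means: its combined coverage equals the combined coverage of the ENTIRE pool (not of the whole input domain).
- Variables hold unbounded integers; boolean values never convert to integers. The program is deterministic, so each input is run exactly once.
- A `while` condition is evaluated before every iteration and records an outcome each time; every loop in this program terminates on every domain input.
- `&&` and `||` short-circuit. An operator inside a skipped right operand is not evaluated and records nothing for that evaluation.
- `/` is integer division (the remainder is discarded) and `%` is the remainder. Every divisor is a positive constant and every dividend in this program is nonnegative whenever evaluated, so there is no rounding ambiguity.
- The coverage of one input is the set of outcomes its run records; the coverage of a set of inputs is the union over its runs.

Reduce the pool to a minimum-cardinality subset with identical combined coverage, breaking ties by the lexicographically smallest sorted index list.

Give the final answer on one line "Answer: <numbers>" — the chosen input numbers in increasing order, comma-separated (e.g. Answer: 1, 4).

#1 (v=11, z=5) -> B2->S, B1->T, B6->F, B7->T, B7->T, B7->T, B7->T, B7->T, B7->F, B8->F, B10->S, B9->F, B11->T, B12->F; covered: B1=T, B2=S, B6=F, B7=T, B7=F, B8=F, B9=F, B10=S, B11=T, B12=F
#2 (v=14, z=5) -> B2->S, B1->T, B6->F, B7->T, B7->T, B7->T, B7->T, B7->F, B8->F, B10->S, B9->F, B11->T, B12->F; covered: B1=T, B2=S, B6=F, B7=T, B7=F, B8=F, B9=F, B10=S, B11=T, B12=F
#3 (v=9, z=3) -> B2->E, B1->T, B6->F, B7->T, B7->T, B7->T, B7->T, B7->T, B7->F, B8->F, B10->S, B9->F, B11->T, B12->F; covered: B1=T, B2=E, B6=F, B7=T, B7=F, B8=F, B9=F, B10=S, B11=T, B12=F
#4 (v=2, z=0) -> B2->E, B1->F, B4->E, B5->S, B3->F, B6->T, B6->T, B6->T, B6->F, B7->T, B7->T, B7->T, B7->T, B7->T, ...; covered: B1=F, B2=E, B3=F, B4=E, B5=S, B6=T, B6=F, B7=T, B7=F, B8=T, B12=F
#5 (v=10, z=3) -> B2->E, B1->T, B6->F, B7->T, B7->T, B7->T, B7->T, B7->T, B7->F, B8->F, B10->S, B9->F, B11->T, B12->F; covered: B1=T, B2=E, B6=F, B7=T, B7=F, B8=F, B9=F, B10=S, B11=T, B12=F
#6 (v=5, z=0) -> B2->E, B1->T, B6->F, B7->T, B7->T, B7->T, B7->T, B7->T, B7->T, B7->T, B7->F, B8->T, B12->F; covered: B1=T, B2=E, B6=F, B7=T, B7=F, B8=T, B12=F
union over all inputs: B1=T, B1=F, B2=S, B2=E, B3=F, B4=E, B5=S, B6=T, B6=F, B7=T, B7=F, B8=T, B8=F, B9=F, B10=S, B11=T, B12=F (17 outcomes)
checked all size-1 subsets: none covers 17 outcomes (max 11/17)
size 2: inputs {1, 4} cover all 17 outcomes, and no lexicographically smaller subset of this size does

Answer: 1, 4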